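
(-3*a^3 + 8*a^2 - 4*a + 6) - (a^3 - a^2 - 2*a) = -4*a^3 + 9*a^2 - 2*a + 6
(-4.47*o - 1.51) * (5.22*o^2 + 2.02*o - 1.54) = -23.3334*o^3 - 16.9116*o^2 + 3.8336*o + 2.3254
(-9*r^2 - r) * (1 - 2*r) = 18*r^3 - 7*r^2 - r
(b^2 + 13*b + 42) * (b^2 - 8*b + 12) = b^4 + 5*b^3 - 50*b^2 - 180*b + 504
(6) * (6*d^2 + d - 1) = 36*d^2 + 6*d - 6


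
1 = 1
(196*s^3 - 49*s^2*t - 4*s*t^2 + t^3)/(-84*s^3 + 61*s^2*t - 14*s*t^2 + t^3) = (-7*s - t)/(3*s - t)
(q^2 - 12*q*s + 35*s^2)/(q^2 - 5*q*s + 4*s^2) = (q^2 - 12*q*s + 35*s^2)/(q^2 - 5*q*s + 4*s^2)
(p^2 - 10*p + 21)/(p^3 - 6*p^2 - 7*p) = (p - 3)/(p*(p + 1))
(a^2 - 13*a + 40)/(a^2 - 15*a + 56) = (a - 5)/(a - 7)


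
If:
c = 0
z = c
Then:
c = 0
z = 0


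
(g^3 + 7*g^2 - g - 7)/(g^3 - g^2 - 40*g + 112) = (g^2 - 1)/(g^2 - 8*g + 16)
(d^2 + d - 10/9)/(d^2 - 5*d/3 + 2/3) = (d + 5/3)/(d - 1)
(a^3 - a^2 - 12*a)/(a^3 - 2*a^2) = (a^2 - a - 12)/(a*(a - 2))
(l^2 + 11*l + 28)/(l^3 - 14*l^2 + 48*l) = (l^2 + 11*l + 28)/(l*(l^2 - 14*l + 48))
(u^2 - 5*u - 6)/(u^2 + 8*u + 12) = (u^2 - 5*u - 6)/(u^2 + 8*u + 12)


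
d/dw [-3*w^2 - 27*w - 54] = -6*w - 27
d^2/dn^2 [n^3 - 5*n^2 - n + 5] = 6*n - 10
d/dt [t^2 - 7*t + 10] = 2*t - 7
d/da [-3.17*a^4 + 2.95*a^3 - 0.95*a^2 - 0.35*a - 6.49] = -12.68*a^3 + 8.85*a^2 - 1.9*a - 0.35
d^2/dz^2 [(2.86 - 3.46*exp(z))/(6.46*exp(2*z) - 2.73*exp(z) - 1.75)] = (-144.391336*exp(4*z) + 416.389636*exp(3*z) - 386.006964*exp(2*z) + 167.174644*exp(z) - 24.2599)*exp(z)/(269.586136*exp(6*z) - 341.781804*exp(5*z) - 74.653698*exp(4*z) + 164.829483*exp(3*z) + 20.223525*exp(2*z) - 25.081875*exp(z) - 5.359375)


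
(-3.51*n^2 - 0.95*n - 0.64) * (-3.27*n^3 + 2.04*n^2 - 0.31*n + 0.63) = 11.4777*n^5 - 4.0539*n^4 + 1.2429*n^3 - 3.2224*n^2 - 0.4001*n - 0.4032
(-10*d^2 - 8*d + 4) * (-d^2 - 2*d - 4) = 10*d^4 + 28*d^3 + 52*d^2 + 24*d - 16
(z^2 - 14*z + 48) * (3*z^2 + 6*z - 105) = 3*z^4 - 36*z^3 - 45*z^2 + 1758*z - 5040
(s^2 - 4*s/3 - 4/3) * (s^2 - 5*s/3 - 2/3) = s^4 - 3*s^3 + 2*s^2/9 + 28*s/9 + 8/9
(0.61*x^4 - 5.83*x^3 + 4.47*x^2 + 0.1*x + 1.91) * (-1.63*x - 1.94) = -0.9943*x^5 + 8.3195*x^4 + 4.0241*x^3 - 8.8348*x^2 - 3.3073*x - 3.7054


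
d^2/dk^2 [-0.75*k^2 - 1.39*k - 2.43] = -1.50000000000000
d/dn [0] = 0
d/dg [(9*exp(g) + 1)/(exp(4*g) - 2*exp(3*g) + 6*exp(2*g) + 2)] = (-2*(9*exp(g) + 1)*(2*exp(2*g) - 3*exp(g) + 6)*exp(g) + 9*exp(4*g) - 18*exp(3*g) + 54*exp(2*g) + 18)*exp(g)/(exp(4*g) - 2*exp(3*g) + 6*exp(2*g) + 2)^2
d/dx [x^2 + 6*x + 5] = 2*x + 6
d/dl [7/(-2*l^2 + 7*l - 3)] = 7*(4*l - 7)/(2*l^2 - 7*l + 3)^2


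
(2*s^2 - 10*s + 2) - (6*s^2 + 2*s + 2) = -4*s^2 - 12*s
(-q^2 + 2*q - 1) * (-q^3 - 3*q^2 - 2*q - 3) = q^5 + q^4 - 3*q^3 + 2*q^2 - 4*q + 3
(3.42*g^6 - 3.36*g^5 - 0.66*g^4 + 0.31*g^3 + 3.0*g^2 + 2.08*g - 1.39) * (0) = 0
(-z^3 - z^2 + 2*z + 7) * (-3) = 3*z^3 + 3*z^2 - 6*z - 21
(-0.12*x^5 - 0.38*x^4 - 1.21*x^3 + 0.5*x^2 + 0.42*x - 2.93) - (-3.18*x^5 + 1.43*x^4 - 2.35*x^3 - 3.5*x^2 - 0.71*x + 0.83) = 3.06*x^5 - 1.81*x^4 + 1.14*x^3 + 4.0*x^2 + 1.13*x - 3.76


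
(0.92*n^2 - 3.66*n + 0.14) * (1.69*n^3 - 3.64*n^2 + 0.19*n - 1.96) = 1.5548*n^5 - 9.5342*n^4 + 13.7338*n^3 - 3.0082*n^2 + 7.2002*n - 0.2744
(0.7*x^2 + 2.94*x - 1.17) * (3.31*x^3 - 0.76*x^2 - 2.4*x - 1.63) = 2.317*x^5 + 9.1994*x^4 - 7.7871*x^3 - 7.3078*x^2 - 1.9842*x + 1.9071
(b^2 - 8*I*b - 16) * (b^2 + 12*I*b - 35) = b^4 + 4*I*b^3 + 45*b^2 + 88*I*b + 560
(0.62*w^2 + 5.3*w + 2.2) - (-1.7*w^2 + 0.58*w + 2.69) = 2.32*w^2 + 4.72*w - 0.49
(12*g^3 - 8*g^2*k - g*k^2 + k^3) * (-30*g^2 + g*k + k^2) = -360*g^5 + 252*g^4*k + 34*g^3*k^2 - 39*g^2*k^3 + k^5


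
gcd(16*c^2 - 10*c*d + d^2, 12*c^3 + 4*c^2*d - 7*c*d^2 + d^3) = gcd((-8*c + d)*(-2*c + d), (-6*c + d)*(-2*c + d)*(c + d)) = 2*c - d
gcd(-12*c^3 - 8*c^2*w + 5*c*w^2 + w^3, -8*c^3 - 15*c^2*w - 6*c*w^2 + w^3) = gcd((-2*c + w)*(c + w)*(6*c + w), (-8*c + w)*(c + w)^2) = c + w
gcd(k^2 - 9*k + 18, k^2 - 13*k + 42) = k - 6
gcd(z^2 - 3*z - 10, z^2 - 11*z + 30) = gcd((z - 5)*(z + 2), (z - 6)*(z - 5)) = z - 5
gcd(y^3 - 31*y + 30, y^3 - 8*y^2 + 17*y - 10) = y^2 - 6*y + 5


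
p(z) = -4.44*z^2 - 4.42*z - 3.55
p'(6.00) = -57.70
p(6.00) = -189.91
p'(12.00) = -110.98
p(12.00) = -695.95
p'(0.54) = -9.22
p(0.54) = -7.23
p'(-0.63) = 1.17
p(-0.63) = -2.53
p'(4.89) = -47.84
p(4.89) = -131.33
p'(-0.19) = -2.73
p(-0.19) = -2.87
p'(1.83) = -20.67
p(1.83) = -26.51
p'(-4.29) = 33.68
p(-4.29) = -66.30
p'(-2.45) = 17.34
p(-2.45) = -19.37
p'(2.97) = -30.79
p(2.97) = -55.84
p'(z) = -8.88*z - 4.42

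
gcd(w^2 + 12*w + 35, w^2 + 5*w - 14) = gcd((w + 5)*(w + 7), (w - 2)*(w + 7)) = w + 7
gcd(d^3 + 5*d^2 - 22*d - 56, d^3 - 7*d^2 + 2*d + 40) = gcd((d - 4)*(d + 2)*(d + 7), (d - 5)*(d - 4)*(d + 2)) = d^2 - 2*d - 8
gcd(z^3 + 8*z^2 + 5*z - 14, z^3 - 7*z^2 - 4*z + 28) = z + 2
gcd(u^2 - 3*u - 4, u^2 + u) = u + 1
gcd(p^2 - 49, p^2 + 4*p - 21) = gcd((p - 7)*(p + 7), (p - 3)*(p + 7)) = p + 7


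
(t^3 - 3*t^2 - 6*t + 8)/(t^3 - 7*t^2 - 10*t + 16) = (t - 4)/(t - 8)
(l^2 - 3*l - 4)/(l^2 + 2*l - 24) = (l + 1)/(l + 6)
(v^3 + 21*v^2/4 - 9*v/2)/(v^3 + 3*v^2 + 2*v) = (4*v^2 + 21*v - 18)/(4*(v^2 + 3*v + 2))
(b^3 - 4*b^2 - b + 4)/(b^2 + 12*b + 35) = (b^3 - 4*b^2 - b + 4)/(b^2 + 12*b + 35)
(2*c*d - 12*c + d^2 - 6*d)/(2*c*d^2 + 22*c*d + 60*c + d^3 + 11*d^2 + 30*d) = (d - 6)/(d^2 + 11*d + 30)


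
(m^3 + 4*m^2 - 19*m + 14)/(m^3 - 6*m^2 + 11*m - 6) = (m + 7)/(m - 3)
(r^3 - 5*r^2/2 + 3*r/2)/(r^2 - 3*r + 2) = r*(2*r - 3)/(2*(r - 2))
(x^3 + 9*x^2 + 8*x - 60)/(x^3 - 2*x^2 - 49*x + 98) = (x^2 + 11*x + 30)/(x^2 - 49)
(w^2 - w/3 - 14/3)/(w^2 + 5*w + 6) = (w - 7/3)/(w + 3)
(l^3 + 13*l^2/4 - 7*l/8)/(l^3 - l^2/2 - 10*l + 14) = l*(4*l - 1)/(4*(l^2 - 4*l + 4))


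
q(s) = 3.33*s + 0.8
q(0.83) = 3.56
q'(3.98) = 3.33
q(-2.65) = -8.02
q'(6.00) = 3.33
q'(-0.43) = 3.33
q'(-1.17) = 3.33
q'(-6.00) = 3.33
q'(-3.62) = 3.33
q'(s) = 3.33000000000000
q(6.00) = 20.78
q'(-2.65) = 3.33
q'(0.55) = 3.33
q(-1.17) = -3.10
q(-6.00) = -19.18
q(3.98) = 14.05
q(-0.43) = -0.63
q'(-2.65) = 3.33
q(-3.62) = -11.25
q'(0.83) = 3.33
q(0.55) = 2.63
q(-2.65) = -8.02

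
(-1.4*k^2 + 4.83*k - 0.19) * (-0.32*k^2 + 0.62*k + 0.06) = 0.448*k^4 - 2.4136*k^3 + 2.9714*k^2 + 0.172*k - 0.0114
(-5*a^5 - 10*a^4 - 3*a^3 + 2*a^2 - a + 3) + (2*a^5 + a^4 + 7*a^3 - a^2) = -3*a^5 - 9*a^4 + 4*a^3 + a^2 - a + 3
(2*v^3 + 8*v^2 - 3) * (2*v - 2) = 4*v^4 + 12*v^3 - 16*v^2 - 6*v + 6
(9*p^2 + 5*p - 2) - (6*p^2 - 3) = 3*p^2 + 5*p + 1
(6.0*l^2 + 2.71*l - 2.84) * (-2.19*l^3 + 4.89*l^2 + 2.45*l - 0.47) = -13.14*l^5 + 23.4051*l^4 + 34.1715*l^3 - 10.0681*l^2 - 8.2317*l + 1.3348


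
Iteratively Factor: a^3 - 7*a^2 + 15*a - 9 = (a - 3)*(a^2 - 4*a + 3) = (a - 3)^2*(a - 1)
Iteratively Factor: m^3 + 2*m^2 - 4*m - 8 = (m + 2)*(m^2 - 4) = (m + 2)^2*(m - 2)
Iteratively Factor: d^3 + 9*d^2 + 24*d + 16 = (d + 4)*(d^2 + 5*d + 4) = (d + 1)*(d + 4)*(d + 4)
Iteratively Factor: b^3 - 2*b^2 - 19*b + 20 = (b - 1)*(b^2 - b - 20) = (b - 5)*(b - 1)*(b + 4)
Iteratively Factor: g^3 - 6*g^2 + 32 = (g - 4)*(g^2 - 2*g - 8) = (g - 4)*(g + 2)*(g - 4)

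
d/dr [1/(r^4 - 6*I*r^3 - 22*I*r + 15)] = 2*(-2*r^3 + 9*I*r^2 + 11*I)/(r^4 - 6*I*r^3 - 22*I*r + 15)^2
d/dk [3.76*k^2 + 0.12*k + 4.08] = 7.52*k + 0.12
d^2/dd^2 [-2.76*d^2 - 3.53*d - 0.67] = -5.52000000000000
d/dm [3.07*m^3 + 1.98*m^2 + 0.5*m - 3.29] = 9.21*m^2 + 3.96*m + 0.5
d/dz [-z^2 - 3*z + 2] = -2*z - 3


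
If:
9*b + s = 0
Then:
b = -s/9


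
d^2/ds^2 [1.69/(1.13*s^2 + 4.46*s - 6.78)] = (-4.315922*s^2 - 17.034524*s + 1.69*(2.26*s + 4.46)*(4.52*s + 8.92) + 25.895532)/(1.13*s^2 + 4.46*s - 6.78)^3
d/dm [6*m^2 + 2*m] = 12*m + 2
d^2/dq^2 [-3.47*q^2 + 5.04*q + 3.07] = -6.94000000000000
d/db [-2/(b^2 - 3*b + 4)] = 2*(2*b - 3)/(b^2 - 3*b + 4)^2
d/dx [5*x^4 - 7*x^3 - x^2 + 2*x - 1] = 20*x^3 - 21*x^2 - 2*x + 2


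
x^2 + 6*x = x*(x + 6)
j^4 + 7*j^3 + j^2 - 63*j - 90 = (j - 3)*(j + 2)*(j + 3)*(j + 5)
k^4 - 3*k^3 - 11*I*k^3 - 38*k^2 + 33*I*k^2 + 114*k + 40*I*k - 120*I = (k - 3)*(k - 5*I)*(k - 4*I)*(k - 2*I)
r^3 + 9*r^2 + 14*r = r*(r + 2)*(r + 7)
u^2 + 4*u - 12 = (u - 2)*(u + 6)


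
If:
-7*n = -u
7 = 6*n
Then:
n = 7/6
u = 49/6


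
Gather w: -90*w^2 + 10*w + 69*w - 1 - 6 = -90*w^2 + 79*w - 7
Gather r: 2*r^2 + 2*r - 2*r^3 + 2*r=-2*r^3 + 2*r^2 + 4*r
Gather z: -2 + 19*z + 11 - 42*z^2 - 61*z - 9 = -42*z^2 - 42*z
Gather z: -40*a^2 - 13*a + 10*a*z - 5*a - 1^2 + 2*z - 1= -40*a^2 - 18*a + z*(10*a + 2) - 2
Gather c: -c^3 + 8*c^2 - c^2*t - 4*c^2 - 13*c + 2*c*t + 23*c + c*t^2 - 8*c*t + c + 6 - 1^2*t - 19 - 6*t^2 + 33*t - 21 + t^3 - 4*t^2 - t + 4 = -c^3 + c^2*(4 - t) + c*(t^2 - 6*t + 11) + t^3 - 10*t^2 + 31*t - 30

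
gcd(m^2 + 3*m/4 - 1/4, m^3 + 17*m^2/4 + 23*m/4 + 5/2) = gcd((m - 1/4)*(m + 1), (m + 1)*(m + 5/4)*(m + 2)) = m + 1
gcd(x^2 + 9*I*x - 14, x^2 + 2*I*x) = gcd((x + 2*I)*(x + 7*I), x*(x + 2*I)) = x + 2*I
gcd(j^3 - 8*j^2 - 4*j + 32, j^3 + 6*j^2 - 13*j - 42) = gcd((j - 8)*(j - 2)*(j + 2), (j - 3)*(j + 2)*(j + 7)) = j + 2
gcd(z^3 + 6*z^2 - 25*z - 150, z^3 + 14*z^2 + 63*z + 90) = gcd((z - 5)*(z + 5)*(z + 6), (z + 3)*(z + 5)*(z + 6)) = z^2 + 11*z + 30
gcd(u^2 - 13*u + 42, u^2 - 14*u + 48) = u - 6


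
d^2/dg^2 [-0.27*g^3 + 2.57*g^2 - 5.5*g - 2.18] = 5.14 - 1.62*g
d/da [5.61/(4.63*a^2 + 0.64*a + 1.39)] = (-51.9486*a - 3.5904)/(4.63*a^2 + 0.64*a + 1.39)^2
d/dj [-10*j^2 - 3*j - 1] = -20*j - 3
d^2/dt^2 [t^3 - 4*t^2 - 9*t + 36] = 6*t - 8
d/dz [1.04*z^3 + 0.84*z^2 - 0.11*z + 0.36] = 3.12*z^2 + 1.68*z - 0.11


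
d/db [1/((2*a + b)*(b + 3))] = -(2*a + 2*b + 3)/((2*a + b)^2*(b + 3)^2)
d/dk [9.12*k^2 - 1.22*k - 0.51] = 18.24*k - 1.22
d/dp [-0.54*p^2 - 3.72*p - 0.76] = -1.08*p - 3.72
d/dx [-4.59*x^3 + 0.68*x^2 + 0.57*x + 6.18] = -13.77*x^2 + 1.36*x + 0.57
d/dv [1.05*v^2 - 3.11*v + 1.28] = 2.1*v - 3.11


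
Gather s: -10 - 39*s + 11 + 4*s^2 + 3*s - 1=4*s^2 - 36*s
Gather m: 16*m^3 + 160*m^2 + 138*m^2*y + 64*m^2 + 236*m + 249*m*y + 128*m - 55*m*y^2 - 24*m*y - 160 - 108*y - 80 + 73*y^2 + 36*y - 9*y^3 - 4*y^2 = 16*m^3 + m^2*(138*y + 224) + m*(-55*y^2 + 225*y + 364) - 9*y^3 + 69*y^2 - 72*y - 240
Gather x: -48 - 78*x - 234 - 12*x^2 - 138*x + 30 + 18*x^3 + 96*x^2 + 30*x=18*x^3 + 84*x^2 - 186*x - 252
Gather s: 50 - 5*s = 50 - 5*s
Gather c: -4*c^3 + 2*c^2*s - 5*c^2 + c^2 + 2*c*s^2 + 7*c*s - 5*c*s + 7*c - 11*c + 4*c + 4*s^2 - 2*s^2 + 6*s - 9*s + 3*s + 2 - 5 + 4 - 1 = -4*c^3 + c^2*(2*s - 4) + c*(2*s^2 + 2*s) + 2*s^2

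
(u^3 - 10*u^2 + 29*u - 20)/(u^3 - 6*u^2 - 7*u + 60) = (u - 1)/(u + 3)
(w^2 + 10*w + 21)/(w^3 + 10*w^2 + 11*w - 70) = (w + 3)/(w^2 + 3*w - 10)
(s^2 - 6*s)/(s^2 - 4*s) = (s - 6)/(s - 4)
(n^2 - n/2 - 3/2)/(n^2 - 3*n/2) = (n + 1)/n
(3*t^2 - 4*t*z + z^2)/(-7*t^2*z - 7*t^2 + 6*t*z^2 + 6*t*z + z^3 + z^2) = (-3*t + z)/(7*t*z + 7*t + z^2 + z)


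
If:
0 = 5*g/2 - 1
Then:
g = 2/5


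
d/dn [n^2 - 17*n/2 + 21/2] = 2*n - 17/2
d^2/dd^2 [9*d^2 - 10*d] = 18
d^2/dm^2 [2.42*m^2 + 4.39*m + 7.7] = 4.84000000000000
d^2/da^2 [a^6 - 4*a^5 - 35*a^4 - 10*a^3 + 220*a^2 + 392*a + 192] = 30*a^4 - 80*a^3 - 420*a^2 - 60*a + 440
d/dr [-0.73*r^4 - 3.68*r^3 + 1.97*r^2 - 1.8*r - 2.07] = -2.92*r^3 - 11.04*r^2 + 3.94*r - 1.8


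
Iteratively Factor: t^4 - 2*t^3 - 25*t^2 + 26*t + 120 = (t + 4)*(t^3 - 6*t^2 - t + 30) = (t - 5)*(t + 4)*(t^2 - t - 6) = (t - 5)*(t - 3)*(t + 4)*(t + 2)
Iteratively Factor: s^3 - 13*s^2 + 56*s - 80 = (s - 5)*(s^2 - 8*s + 16) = (s - 5)*(s - 4)*(s - 4)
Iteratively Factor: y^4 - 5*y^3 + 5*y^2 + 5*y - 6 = (y - 3)*(y^3 - 2*y^2 - y + 2) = (y - 3)*(y - 2)*(y^2 - 1) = (y - 3)*(y - 2)*(y - 1)*(y + 1)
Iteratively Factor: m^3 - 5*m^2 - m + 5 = (m - 1)*(m^2 - 4*m - 5) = (m - 1)*(m + 1)*(m - 5)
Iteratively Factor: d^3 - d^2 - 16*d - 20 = (d + 2)*(d^2 - 3*d - 10) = (d - 5)*(d + 2)*(d + 2)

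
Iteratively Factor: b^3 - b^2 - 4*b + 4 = (b - 1)*(b^2 - 4) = (b - 1)*(b + 2)*(b - 2)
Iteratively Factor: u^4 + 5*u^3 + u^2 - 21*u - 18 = (u + 3)*(u^3 + 2*u^2 - 5*u - 6) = (u + 1)*(u + 3)*(u^2 + u - 6) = (u + 1)*(u + 3)^2*(u - 2)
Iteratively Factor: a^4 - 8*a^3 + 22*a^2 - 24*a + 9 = (a - 1)*(a^3 - 7*a^2 + 15*a - 9) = (a - 1)^2*(a^2 - 6*a + 9) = (a - 3)*(a - 1)^2*(a - 3)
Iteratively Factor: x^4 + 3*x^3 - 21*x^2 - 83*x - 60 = (x + 3)*(x^3 - 21*x - 20) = (x - 5)*(x + 3)*(x^2 + 5*x + 4) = (x - 5)*(x + 1)*(x + 3)*(x + 4)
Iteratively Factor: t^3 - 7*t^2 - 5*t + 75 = (t - 5)*(t^2 - 2*t - 15) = (t - 5)*(t + 3)*(t - 5)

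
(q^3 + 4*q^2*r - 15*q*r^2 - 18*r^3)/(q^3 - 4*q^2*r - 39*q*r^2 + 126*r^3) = (q + r)/(q - 7*r)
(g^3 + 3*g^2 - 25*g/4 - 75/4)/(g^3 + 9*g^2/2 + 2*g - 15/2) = (g - 5/2)/(g - 1)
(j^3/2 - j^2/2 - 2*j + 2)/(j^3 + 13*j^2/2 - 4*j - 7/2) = (j^2 - 4)/(2*j^2 + 15*j + 7)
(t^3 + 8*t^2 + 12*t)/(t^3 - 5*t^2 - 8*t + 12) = t*(t + 6)/(t^2 - 7*t + 6)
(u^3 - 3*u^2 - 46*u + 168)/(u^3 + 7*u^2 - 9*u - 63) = (u^2 - 10*u + 24)/(u^2 - 9)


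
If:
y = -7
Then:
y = -7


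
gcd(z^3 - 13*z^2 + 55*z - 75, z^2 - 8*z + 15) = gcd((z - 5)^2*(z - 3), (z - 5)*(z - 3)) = z^2 - 8*z + 15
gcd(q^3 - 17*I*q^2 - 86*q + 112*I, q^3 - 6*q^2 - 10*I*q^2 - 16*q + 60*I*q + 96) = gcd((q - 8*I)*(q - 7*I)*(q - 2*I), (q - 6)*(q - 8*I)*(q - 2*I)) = q^2 - 10*I*q - 16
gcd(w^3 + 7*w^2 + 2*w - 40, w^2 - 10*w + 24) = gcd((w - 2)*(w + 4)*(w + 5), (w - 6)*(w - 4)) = 1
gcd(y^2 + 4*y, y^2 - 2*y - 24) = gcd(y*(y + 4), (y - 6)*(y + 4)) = y + 4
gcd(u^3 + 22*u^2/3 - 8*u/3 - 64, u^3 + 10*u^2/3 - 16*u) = u^2 + 10*u/3 - 16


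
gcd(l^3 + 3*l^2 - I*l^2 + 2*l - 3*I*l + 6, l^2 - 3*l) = 1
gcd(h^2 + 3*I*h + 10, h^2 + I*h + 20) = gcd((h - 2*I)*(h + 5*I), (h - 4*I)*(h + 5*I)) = h + 5*I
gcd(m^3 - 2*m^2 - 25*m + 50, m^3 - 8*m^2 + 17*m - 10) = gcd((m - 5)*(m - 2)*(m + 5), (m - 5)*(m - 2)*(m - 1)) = m^2 - 7*m + 10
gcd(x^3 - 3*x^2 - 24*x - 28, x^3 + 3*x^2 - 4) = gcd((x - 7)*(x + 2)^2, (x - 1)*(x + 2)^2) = x^2 + 4*x + 4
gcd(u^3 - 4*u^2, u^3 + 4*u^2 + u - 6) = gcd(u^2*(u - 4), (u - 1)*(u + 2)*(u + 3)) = 1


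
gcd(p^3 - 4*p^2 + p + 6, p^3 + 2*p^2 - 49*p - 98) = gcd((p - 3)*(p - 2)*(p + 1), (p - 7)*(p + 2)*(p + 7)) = 1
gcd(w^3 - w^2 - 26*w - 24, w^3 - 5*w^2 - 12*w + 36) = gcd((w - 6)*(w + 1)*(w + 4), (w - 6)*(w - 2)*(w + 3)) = w - 6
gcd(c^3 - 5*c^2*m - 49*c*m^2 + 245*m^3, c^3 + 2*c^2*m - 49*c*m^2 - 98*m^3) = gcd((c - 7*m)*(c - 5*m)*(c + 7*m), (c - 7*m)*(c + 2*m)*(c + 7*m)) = c^2 - 49*m^2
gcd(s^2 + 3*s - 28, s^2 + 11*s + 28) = s + 7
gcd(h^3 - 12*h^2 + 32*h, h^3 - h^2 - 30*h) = h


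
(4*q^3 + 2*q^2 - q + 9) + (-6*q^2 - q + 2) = 4*q^3 - 4*q^2 - 2*q + 11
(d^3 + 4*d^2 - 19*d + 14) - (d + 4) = d^3 + 4*d^2 - 20*d + 10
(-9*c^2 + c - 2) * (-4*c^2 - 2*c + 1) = 36*c^4 + 14*c^3 - 3*c^2 + 5*c - 2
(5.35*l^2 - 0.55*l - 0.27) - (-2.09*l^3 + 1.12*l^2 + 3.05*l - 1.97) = 2.09*l^3 + 4.23*l^2 - 3.6*l + 1.7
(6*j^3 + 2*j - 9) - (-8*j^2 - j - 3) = 6*j^3 + 8*j^2 + 3*j - 6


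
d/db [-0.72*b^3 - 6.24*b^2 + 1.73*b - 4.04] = -2.16*b^2 - 12.48*b + 1.73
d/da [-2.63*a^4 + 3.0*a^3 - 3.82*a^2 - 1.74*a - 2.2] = -10.52*a^3 + 9.0*a^2 - 7.64*a - 1.74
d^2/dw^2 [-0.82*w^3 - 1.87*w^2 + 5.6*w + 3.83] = -4.92*w - 3.74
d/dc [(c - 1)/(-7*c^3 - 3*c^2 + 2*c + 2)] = (-7*c^3 - 3*c^2 + 2*c + (c - 1)*(21*c^2 + 6*c - 2) + 2)/(7*c^3 + 3*c^2 - 2*c - 2)^2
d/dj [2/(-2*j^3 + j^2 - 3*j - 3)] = 2*(6*j^2 - 2*j + 3)/(2*j^3 - j^2 + 3*j + 3)^2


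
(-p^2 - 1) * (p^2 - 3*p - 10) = -p^4 + 3*p^3 + 9*p^2 + 3*p + 10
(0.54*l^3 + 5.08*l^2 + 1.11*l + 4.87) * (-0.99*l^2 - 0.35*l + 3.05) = -0.5346*l^5 - 5.2182*l^4 - 1.2299*l^3 + 10.2842*l^2 + 1.681*l + 14.8535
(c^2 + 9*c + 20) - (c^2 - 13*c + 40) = 22*c - 20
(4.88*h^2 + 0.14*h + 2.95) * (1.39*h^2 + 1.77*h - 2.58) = 6.7832*h^4 + 8.8322*h^3 - 8.2421*h^2 + 4.8603*h - 7.611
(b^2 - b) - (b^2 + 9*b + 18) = -10*b - 18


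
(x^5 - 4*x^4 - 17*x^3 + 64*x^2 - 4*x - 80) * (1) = x^5 - 4*x^4 - 17*x^3 + 64*x^2 - 4*x - 80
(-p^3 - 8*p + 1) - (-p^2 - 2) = -p^3 + p^2 - 8*p + 3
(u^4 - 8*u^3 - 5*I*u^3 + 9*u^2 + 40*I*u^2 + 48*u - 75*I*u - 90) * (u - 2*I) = u^5 - 8*u^4 - 7*I*u^4 - u^3 + 56*I*u^3 + 128*u^2 - 93*I*u^2 - 240*u - 96*I*u + 180*I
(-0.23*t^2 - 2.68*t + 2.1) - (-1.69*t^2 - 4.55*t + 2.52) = 1.46*t^2 + 1.87*t - 0.42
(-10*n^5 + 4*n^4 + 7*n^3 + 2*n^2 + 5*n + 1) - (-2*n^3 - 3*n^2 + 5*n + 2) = -10*n^5 + 4*n^4 + 9*n^3 + 5*n^2 - 1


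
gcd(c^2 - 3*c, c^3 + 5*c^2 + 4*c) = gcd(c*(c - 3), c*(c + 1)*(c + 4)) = c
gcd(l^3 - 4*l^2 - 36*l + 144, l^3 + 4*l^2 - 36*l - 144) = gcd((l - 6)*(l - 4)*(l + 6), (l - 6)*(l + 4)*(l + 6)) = l^2 - 36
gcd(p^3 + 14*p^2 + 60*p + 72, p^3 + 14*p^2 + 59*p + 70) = p + 2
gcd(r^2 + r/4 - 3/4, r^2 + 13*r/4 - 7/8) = 1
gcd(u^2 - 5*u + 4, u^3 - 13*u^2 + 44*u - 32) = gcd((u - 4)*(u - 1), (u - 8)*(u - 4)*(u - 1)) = u^2 - 5*u + 4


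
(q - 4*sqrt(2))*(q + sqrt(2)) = q^2 - 3*sqrt(2)*q - 8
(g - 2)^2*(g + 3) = g^3 - g^2 - 8*g + 12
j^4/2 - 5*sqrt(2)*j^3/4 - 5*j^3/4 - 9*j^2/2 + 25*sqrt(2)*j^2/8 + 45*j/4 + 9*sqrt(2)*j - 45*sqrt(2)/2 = (j/2 + sqrt(2))*(j - 5/2)*(j - 3*sqrt(2))*(j - 3*sqrt(2)/2)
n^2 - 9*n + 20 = (n - 5)*(n - 4)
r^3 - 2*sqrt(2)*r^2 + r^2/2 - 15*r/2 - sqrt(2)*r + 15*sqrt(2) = (r - 5/2)*(r + 3)*(r - 2*sqrt(2))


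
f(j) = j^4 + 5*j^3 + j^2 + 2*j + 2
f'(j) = 4*j^3 + 15*j^2 + 2*j + 2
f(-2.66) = -40.29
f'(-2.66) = 27.53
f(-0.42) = 1.00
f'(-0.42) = 3.51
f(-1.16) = -4.97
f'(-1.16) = 13.62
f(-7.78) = 1356.10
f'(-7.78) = -989.28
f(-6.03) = 252.13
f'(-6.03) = -341.67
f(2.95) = 220.70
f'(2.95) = 241.13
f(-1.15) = -4.83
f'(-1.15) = 13.45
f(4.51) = 903.75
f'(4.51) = 683.06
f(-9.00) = 2981.00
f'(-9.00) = -1717.00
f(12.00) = 29546.00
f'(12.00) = 9098.00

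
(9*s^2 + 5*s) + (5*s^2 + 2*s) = 14*s^2 + 7*s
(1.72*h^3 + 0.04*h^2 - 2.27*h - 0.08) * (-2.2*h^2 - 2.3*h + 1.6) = -3.784*h^5 - 4.044*h^4 + 7.654*h^3 + 5.461*h^2 - 3.448*h - 0.128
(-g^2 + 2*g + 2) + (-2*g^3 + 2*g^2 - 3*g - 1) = -2*g^3 + g^2 - g + 1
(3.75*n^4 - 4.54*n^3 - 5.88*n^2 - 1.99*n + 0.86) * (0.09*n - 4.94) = 0.3375*n^5 - 18.9336*n^4 + 21.8984*n^3 + 28.8681*n^2 + 9.908*n - 4.2484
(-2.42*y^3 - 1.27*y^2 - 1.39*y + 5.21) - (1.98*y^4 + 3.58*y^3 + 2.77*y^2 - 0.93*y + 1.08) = -1.98*y^4 - 6.0*y^3 - 4.04*y^2 - 0.46*y + 4.13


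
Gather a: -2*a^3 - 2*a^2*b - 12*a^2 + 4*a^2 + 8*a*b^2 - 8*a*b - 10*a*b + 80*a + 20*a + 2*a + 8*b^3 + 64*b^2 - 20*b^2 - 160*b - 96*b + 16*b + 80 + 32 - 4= -2*a^3 + a^2*(-2*b - 8) + a*(8*b^2 - 18*b + 102) + 8*b^3 + 44*b^2 - 240*b + 108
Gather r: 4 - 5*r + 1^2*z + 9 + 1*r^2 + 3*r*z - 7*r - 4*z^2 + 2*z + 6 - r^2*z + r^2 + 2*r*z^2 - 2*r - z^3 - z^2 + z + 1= r^2*(2 - z) + r*(2*z^2 + 3*z - 14) - z^3 - 5*z^2 + 4*z + 20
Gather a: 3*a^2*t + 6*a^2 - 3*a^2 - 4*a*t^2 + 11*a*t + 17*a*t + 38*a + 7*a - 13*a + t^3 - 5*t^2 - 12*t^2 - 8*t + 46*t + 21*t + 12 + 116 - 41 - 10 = a^2*(3*t + 3) + a*(-4*t^2 + 28*t + 32) + t^3 - 17*t^2 + 59*t + 77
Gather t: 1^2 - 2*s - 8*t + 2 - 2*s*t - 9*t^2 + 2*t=-2*s - 9*t^2 + t*(-2*s - 6) + 3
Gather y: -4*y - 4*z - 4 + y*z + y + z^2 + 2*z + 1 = y*(z - 3) + z^2 - 2*z - 3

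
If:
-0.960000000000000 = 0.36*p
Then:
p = -2.67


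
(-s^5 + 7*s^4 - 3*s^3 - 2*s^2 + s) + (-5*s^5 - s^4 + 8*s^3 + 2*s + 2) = -6*s^5 + 6*s^4 + 5*s^3 - 2*s^2 + 3*s + 2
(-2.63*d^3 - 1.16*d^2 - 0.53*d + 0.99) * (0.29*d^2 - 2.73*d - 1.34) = -0.7627*d^5 + 6.8435*d^4 + 6.5373*d^3 + 3.2884*d^2 - 1.9925*d - 1.3266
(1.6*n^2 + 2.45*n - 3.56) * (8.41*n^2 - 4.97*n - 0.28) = 13.456*n^4 + 12.6525*n^3 - 42.5641*n^2 + 17.0072*n + 0.9968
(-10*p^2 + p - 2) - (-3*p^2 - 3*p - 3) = -7*p^2 + 4*p + 1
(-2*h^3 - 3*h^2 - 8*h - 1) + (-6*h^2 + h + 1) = -2*h^3 - 9*h^2 - 7*h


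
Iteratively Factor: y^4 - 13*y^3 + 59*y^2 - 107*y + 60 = (y - 3)*(y^3 - 10*y^2 + 29*y - 20) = (y - 3)*(y - 1)*(y^2 - 9*y + 20) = (y - 4)*(y - 3)*(y - 1)*(y - 5)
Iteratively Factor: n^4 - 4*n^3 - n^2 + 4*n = (n - 4)*(n^3 - n) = (n - 4)*(n + 1)*(n^2 - n) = (n - 4)*(n - 1)*(n + 1)*(n)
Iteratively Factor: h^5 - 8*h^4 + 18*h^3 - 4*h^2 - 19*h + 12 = (h - 1)*(h^4 - 7*h^3 + 11*h^2 + 7*h - 12) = (h - 1)^2*(h^3 - 6*h^2 + 5*h + 12) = (h - 4)*(h - 1)^2*(h^2 - 2*h - 3) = (h - 4)*(h - 3)*(h - 1)^2*(h + 1)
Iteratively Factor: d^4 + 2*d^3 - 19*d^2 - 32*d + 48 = (d - 1)*(d^3 + 3*d^2 - 16*d - 48) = (d - 1)*(d + 3)*(d^2 - 16) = (d - 1)*(d + 3)*(d + 4)*(d - 4)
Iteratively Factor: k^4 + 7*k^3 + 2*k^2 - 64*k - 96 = (k - 3)*(k^3 + 10*k^2 + 32*k + 32) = (k - 3)*(k + 4)*(k^2 + 6*k + 8) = (k - 3)*(k + 4)^2*(k + 2)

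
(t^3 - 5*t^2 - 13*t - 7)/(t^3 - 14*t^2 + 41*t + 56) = (t + 1)/(t - 8)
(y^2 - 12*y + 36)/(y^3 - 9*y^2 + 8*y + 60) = (y - 6)/(y^2 - 3*y - 10)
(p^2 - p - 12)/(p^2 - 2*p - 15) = (p - 4)/(p - 5)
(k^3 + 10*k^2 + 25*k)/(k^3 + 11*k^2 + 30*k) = (k + 5)/(k + 6)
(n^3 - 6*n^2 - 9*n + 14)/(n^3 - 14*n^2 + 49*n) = (n^2 + n - 2)/(n*(n - 7))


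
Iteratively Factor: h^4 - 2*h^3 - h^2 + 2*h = (h)*(h^3 - 2*h^2 - h + 2) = h*(h + 1)*(h^2 - 3*h + 2) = h*(h - 2)*(h + 1)*(h - 1)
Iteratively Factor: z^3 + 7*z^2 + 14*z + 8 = (z + 4)*(z^2 + 3*z + 2) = (z + 1)*(z + 4)*(z + 2)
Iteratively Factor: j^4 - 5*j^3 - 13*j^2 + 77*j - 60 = (j - 3)*(j^3 - 2*j^2 - 19*j + 20) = (j - 3)*(j + 4)*(j^2 - 6*j + 5) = (j - 5)*(j - 3)*(j + 4)*(j - 1)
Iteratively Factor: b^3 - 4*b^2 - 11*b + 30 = (b + 3)*(b^2 - 7*b + 10) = (b - 2)*(b + 3)*(b - 5)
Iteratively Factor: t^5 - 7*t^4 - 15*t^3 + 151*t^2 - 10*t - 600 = (t - 5)*(t^4 - 2*t^3 - 25*t^2 + 26*t + 120) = (t - 5)*(t + 4)*(t^3 - 6*t^2 - t + 30) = (t - 5)*(t - 3)*(t + 4)*(t^2 - 3*t - 10) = (t - 5)^2*(t - 3)*(t + 4)*(t + 2)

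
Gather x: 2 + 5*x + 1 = 5*x + 3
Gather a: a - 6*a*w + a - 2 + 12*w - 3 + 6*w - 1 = a*(2 - 6*w) + 18*w - 6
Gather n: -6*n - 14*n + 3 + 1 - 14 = -20*n - 10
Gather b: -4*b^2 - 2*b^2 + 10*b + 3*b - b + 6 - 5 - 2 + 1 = -6*b^2 + 12*b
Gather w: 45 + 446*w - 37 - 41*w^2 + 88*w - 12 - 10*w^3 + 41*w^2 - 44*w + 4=-10*w^3 + 490*w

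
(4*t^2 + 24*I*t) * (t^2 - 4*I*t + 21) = 4*t^4 + 8*I*t^3 + 180*t^2 + 504*I*t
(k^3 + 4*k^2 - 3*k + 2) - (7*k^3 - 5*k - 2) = -6*k^3 + 4*k^2 + 2*k + 4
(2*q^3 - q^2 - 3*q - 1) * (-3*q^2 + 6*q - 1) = -6*q^5 + 15*q^4 + q^3 - 14*q^2 - 3*q + 1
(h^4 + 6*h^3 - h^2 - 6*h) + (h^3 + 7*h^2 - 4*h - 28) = h^4 + 7*h^3 + 6*h^2 - 10*h - 28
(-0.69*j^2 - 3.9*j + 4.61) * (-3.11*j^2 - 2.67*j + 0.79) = 2.1459*j^4 + 13.9713*j^3 - 4.4692*j^2 - 15.3897*j + 3.6419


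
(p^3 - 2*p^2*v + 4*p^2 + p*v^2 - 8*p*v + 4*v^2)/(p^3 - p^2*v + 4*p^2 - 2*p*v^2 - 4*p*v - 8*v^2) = (p^2 - 2*p*v + v^2)/(p^2 - p*v - 2*v^2)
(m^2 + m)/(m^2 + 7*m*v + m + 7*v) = m/(m + 7*v)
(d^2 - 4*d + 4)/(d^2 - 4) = (d - 2)/(d + 2)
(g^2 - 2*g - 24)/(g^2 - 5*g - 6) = (g + 4)/(g + 1)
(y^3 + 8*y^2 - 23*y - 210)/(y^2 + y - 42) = (y^2 + y - 30)/(y - 6)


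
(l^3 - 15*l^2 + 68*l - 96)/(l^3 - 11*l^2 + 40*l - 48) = (l - 8)/(l - 4)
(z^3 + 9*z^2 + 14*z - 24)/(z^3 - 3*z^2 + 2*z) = (z^2 + 10*z + 24)/(z*(z - 2))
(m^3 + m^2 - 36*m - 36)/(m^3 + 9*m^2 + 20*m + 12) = (m - 6)/(m + 2)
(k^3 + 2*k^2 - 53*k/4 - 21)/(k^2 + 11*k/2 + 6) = k - 7/2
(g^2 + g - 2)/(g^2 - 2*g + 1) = (g + 2)/(g - 1)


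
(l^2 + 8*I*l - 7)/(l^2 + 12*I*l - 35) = (l + I)/(l + 5*I)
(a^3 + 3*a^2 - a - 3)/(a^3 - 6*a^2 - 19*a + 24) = (a + 1)/(a - 8)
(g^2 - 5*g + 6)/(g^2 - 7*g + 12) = (g - 2)/(g - 4)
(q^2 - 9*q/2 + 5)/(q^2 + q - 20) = (q^2 - 9*q/2 + 5)/(q^2 + q - 20)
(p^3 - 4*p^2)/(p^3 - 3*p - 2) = p^2*(4 - p)/(-p^3 + 3*p + 2)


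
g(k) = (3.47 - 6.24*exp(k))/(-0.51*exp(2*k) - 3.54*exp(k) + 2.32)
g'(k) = (3.47 - 6.24*exp(k))*(1.02*exp(2*k) + 3.54*exp(k))/(-0.51*exp(2*k) - 3.54*exp(k) + 2.32)^2 - 6.24*exp(k)/(-0.51*exp(2*k) - 3.54*exp(k) + 2.32)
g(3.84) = 0.23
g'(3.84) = -0.20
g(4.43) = 0.13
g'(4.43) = -0.12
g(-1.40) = 1.36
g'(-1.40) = -0.19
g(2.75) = 0.53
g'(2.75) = -0.36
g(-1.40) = 1.36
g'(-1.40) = -0.19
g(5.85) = 0.03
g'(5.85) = -0.03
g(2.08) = 0.79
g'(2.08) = -0.41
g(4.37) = 0.14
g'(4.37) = -0.13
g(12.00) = 0.00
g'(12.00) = 0.00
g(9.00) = 0.00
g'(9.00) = 0.00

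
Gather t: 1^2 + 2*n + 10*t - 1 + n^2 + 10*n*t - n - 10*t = n^2 + 10*n*t + n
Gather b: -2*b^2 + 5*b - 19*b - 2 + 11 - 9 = -2*b^2 - 14*b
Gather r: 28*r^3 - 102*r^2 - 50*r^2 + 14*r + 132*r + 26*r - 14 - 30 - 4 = 28*r^3 - 152*r^2 + 172*r - 48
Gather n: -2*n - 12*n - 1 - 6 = -14*n - 7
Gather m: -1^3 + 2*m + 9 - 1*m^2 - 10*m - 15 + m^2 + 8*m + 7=0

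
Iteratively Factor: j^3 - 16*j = (j)*(j^2 - 16) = j*(j + 4)*(j - 4)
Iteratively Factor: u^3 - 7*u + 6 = (u - 2)*(u^2 + 2*u - 3) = (u - 2)*(u - 1)*(u + 3)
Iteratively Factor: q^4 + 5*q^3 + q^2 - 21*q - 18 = (q - 2)*(q^3 + 7*q^2 + 15*q + 9) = (q - 2)*(q + 1)*(q^2 + 6*q + 9) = (q - 2)*(q + 1)*(q + 3)*(q + 3)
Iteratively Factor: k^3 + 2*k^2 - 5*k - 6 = (k + 3)*(k^2 - k - 2) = (k + 1)*(k + 3)*(k - 2)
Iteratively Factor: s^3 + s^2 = (s + 1)*(s^2) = s*(s + 1)*(s)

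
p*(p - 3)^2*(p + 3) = p^4 - 3*p^3 - 9*p^2 + 27*p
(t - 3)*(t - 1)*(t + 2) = t^3 - 2*t^2 - 5*t + 6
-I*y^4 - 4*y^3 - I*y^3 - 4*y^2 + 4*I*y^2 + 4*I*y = y*(y - 2*I)^2*(-I*y - I)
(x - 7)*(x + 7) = x^2 - 49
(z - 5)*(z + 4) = z^2 - z - 20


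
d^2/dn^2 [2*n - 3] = 0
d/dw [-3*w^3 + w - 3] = 1 - 9*w^2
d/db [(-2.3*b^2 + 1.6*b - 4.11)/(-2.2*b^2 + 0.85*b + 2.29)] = (1.565*b^2 - 28.618*b + 7.1575)/(4.84*b^4 - 3.74*b^3 - 9.3535*b^2 + 3.893*b + 5.2441)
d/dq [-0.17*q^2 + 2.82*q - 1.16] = 2.82 - 0.34*q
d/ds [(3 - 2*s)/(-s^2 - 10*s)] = 2*(-s^2 + 3*s + 15)/(s^2*(s^2 + 20*s + 100))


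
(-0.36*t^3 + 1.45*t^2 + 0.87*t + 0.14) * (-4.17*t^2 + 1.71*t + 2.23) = 1.5012*t^5 - 6.6621*t^4 - 1.9512*t^3 + 4.1374*t^2 + 2.1795*t + 0.3122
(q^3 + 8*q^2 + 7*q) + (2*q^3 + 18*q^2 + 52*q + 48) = 3*q^3 + 26*q^2 + 59*q + 48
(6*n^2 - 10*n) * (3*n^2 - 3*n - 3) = 18*n^4 - 48*n^3 + 12*n^2 + 30*n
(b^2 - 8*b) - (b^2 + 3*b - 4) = 4 - 11*b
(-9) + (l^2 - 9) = l^2 - 18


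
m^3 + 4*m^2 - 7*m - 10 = (m - 2)*(m + 1)*(m + 5)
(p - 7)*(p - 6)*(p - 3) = p^3 - 16*p^2 + 81*p - 126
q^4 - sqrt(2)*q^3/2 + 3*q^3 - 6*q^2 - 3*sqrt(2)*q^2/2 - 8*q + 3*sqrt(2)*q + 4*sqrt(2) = (q - 2)*(q + 1)*(q + 4)*(q - sqrt(2)/2)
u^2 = u^2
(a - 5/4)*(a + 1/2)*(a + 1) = a^3 + a^2/4 - 11*a/8 - 5/8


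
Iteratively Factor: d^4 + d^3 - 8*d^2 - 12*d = (d)*(d^3 + d^2 - 8*d - 12) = d*(d + 2)*(d^2 - d - 6) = d*(d + 2)^2*(d - 3)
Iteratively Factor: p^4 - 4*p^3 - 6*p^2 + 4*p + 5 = (p - 5)*(p^3 + p^2 - p - 1) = (p - 5)*(p - 1)*(p^2 + 2*p + 1) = (p - 5)*(p - 1)*(p + 1)*(p + 1)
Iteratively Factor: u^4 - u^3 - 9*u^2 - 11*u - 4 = (u + 1)*(u^3 - 2*u^2 - 7*u - 4) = (u - 4)*(u + 1)*(u^2 + 2*u + 1) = (u - 4)*(u + 1)^2*(u + 1)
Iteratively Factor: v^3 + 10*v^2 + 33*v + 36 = (v + 3)*(v^2 + 7*v + 12) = (v + 3)*(v + 4)*(v + 3)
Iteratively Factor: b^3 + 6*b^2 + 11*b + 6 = (b + 3)*(b^2 + 3*b + 2) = (b + 2)*(b + 3)*(b + 1)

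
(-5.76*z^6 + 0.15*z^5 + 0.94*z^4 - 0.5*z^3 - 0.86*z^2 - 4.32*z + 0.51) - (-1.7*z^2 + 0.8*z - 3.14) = -5.76*z^6 + 0.15*z^5 + 0.94*z^4 - 0.5*z^3 + 0.84*z^2 - 5.12*z + 3.65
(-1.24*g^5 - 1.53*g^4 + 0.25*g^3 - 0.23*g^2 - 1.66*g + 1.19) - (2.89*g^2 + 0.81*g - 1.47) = -1.24*g^5 - 1.53*g^4 + 0.25*g^3 - 3.12*g^2 - 2.47*g + 2.66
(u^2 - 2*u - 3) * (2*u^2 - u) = 2*u^4 - 5*u^3 - 4*u^2 + 3*u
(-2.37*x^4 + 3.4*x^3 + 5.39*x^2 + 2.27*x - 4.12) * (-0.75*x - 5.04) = 1.7775*x^5 + 9.3948*x^4 - 21.1785*x^3 - 28.8681*x^2 - 8.3508*x + 20.7648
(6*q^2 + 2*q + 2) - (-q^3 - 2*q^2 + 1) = q^3 + 8*q^2 + 2*q + 1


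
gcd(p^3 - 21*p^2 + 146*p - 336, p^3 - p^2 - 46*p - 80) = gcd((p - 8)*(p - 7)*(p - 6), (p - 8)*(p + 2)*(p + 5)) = p - 8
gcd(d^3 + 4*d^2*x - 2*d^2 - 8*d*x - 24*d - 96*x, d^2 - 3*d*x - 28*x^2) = d + 4*x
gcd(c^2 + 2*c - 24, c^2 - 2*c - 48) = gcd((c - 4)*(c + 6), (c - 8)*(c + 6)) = c + 6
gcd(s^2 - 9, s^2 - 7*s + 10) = 1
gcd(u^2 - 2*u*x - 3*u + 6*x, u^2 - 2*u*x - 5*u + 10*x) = -u + 2*x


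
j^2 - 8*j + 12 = (j - 6)*(j - 2)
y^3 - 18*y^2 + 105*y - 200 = (y - 8)*(y - 5)^2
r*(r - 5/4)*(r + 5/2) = r^3 + 5*r^2/4 - 25*r/8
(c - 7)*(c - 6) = c^2 - 13*c + 42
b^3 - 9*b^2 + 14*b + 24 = (b - 6)*(b - 4)*(b + 1)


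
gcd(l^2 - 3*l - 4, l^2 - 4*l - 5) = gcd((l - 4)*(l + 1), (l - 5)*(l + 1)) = l + 1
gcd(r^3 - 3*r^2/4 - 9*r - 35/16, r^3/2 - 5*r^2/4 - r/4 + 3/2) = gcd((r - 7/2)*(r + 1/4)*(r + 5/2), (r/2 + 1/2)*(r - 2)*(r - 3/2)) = 1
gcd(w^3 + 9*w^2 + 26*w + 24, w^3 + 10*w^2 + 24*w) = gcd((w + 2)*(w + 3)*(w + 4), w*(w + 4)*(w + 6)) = w + 4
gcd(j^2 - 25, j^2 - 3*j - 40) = j + 5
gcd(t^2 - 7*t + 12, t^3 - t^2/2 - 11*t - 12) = t - 4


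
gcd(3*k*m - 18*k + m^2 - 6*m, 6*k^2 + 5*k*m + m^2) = 3*k + m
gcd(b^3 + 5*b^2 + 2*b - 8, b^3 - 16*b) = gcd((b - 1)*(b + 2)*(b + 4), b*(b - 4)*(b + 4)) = b + 4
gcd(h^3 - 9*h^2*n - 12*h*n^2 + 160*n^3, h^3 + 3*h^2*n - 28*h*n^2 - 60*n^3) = h - 5*n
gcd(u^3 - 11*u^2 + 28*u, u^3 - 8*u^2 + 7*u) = u^2 - 7*u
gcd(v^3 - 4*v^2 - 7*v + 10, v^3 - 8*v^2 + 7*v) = v - 1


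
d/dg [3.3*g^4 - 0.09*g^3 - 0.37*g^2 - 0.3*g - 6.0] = 13.2*g^3 - 0.27*g^2 - 0.74*g - 0.3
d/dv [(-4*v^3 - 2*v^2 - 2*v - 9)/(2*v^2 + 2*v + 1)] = 4*(-2*v^4 - 4*v^3 - 3*v^2 + 8*v + 4)/(4*v^4 + 8*v^3 + 8*v^2 + 4*v + 1)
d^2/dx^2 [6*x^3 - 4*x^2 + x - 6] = 36*x - 8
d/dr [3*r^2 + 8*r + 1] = 6*r + 8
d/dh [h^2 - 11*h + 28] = 2*h - 11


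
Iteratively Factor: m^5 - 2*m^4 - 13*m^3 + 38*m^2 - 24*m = (m - 2)*(m^4 - 13*m^2 + 12*m) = (m - 2)*(m + 4)*(m^3 - 4*m^2 + 3*m) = (m - 2)*(m - 1)*(m + 4)*(m^2 - 3*m) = m*(m - 2)*(m - 1)*(m + 4)*(m - 3)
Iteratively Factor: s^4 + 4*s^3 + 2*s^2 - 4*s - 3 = (s + 1)*(s^3 + 3*s^2 - s - 3) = (s + 1)*(s + 3)*(s^2 - 1) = (s + 1)^2*(s + 3)*(s - 1)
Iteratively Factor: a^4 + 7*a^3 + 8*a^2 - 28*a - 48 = (a - 2)*(a^3 + 9*a^2 + 26*a + 24) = (a - 2)*(a + 2)*(a^2 + 7*a + 12) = (a - 2)*(a + 2)*(a + 4)*(a + 3)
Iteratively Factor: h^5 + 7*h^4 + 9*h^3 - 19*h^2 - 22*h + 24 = (h + 4)*(h^4 + 3*h^3 - 3*h^2 - 7*h + 6) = (h + 3)*(h + 4)*(h^3 - 3*h + 2) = (h - 1)*(h + 3)*(h + 4)*(h^2 + h - 2) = (h - 1)^2*(h + 3)*(h + 4)*(h + 2)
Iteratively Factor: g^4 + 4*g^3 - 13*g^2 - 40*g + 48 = (g + 4)*(g^3 - 13*g + 12) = (g + 4)^2*(g^2 - 4*g + 3) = (g - 3)*(g + 4)^2*(g - 1)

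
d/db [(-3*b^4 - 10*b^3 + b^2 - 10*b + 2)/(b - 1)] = (-9*b^4 - 8*b^3 + 31*b^2 - 2*b + 8)/(b^2 - 2*b + 1)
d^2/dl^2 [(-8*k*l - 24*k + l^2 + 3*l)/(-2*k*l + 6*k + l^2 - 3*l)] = 2*((2*k - 2*l + 3)^2*(8*k*l + 24*k - l^2 - 3*l) - (2*k*l - 6*k - l^2 + 3*l)^2 + (2*k*l - 6*k - l^2 + 3*l)*(8*k*l + 24*k - l^2 - 3*l + (-8*k + 2*l + 3)*(2*k - 2*l + 3)))/(2*k*l - 6*k - l^2 + 3*l)^3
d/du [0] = 0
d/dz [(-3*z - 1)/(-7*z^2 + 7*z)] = (-3*z^2 - 2*z + 1)/(7*z^2*(z^2 - 2*z + 1))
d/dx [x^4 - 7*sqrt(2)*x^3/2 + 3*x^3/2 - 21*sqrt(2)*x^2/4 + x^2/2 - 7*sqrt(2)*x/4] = 4*x^3 - 21*sqrt(2)*x^2/2 + 9*x^2/2 - 21*sqrt(2)*x/2 + x - 7*sqrt(2)/4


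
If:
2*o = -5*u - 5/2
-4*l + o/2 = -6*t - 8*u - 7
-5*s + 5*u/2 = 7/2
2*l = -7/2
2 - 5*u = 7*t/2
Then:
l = -7/4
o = -1240/51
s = 3991/1020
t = -643/51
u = 941/102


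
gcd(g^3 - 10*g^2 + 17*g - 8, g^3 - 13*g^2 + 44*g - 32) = g^2 - 9*g + 8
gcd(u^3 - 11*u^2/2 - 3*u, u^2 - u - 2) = 1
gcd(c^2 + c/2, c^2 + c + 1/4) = c + 1/2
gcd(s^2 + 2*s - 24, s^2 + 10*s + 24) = s + 6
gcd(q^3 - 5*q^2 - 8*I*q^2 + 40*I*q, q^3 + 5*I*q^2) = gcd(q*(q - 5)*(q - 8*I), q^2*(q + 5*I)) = q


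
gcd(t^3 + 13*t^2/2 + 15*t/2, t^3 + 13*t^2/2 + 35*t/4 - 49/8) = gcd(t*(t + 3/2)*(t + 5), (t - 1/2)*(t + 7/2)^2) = 1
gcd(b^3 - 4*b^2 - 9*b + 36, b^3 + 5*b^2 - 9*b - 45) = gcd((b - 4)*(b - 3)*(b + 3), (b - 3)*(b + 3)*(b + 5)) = b^2 - 9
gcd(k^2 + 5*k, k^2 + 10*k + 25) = k + 5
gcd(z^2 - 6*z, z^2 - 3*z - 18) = z - 6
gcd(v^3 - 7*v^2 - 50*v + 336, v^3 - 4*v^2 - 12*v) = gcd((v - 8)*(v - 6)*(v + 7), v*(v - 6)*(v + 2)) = v - 6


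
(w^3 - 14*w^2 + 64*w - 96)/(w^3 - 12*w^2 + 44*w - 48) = (w - 4)/(w - 2)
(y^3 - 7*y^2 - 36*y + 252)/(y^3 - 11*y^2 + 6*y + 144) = (y^2 - y - 42)/(y^2 - 5*y - 24)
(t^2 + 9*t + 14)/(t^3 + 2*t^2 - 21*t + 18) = (t^2 + 9*t + 14)/(t^3 + 2*t^2 - 21*t + 18)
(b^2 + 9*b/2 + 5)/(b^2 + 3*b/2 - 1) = (2*b + 5)/(2*b - 1)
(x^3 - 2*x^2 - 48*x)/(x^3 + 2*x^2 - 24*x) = (x - 8)/(x - 4)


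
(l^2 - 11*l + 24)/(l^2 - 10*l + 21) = (l - 8)/(l - 7)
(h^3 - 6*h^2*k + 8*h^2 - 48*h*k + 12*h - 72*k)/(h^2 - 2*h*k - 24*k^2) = (h^2 + 8*h + 12)/(h + 4*k)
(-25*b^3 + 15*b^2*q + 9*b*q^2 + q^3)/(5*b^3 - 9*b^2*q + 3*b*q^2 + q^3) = (5*b + q)/(-b + q)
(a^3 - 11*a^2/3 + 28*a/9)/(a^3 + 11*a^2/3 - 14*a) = (a - 4/3)/(a + 6)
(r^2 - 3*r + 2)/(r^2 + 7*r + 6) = (r^2 - 3*r + 2)/(r^2 + 7*r + 6)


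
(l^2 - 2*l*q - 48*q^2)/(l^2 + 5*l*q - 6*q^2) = (-l + 8*q)/(-l + q)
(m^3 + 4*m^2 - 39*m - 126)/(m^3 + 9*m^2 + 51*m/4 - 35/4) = 4*(m^2 - 3*m - 18)/(4*m^2 + 8*m - 5)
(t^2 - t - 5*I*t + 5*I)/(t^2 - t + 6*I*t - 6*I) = (t - 5*I)/(t + 6*I)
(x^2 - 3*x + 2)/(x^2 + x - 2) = (x - 2)/(x + 2)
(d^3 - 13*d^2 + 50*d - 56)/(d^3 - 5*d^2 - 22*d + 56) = (d - 4)/(d + 4)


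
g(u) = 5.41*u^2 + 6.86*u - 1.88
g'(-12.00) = -122.98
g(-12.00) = 694.84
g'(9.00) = 104.24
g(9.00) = 498.07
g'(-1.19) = -6.02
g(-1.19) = -2.38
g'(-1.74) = -11.97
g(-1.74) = 2.56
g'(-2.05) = -15.32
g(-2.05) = 6.79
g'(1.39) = 21.90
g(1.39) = 18.11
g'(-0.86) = -2.45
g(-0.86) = -3.78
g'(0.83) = 15.84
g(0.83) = 7.54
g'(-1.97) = -14.46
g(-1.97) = 5.60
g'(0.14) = 8.37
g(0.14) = -0.81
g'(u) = 10.82*u + 6.86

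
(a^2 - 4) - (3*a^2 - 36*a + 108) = -2*a^2 + 36*a - 112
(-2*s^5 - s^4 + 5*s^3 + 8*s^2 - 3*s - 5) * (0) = 0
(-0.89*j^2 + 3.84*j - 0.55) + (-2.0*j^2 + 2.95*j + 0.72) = -2.89*j^2 + 6.79*j + 0.17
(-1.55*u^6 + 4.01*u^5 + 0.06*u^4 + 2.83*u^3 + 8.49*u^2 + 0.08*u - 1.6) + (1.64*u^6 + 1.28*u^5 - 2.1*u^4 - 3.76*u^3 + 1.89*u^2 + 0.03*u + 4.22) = 0.0899999999999999*u^6 + 5.29*u^5 - 2.04*u^4 - 0.93*u^3 + 10.38*u^2 + 0.11*u + 2.62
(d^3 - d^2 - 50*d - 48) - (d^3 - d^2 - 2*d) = -48*d - 48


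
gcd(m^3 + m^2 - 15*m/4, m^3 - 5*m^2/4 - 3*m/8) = m^2 - 3*m/2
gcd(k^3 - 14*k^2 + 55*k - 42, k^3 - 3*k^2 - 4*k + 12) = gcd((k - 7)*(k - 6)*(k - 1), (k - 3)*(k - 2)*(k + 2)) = 1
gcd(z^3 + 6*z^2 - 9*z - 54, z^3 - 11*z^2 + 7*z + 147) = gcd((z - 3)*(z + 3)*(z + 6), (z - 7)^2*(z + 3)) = z + 3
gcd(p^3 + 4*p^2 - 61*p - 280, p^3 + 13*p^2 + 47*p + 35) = p^2 + 12*p + 35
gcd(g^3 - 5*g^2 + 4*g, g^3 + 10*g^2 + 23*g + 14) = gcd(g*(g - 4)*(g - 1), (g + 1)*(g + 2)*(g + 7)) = 1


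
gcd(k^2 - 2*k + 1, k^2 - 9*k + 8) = k - 1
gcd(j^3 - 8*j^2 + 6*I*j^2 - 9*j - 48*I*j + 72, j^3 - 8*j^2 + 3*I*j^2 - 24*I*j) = j^2 + j*(-8 + 3*I) - 24*I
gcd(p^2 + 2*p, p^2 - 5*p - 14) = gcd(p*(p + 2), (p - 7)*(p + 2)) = p + 2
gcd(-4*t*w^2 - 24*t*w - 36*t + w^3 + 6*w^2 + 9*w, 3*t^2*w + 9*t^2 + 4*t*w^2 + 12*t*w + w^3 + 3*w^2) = w + 3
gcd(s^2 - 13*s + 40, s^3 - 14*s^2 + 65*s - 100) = s - 5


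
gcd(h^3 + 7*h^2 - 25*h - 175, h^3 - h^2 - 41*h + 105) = h^2 + 2*h - 35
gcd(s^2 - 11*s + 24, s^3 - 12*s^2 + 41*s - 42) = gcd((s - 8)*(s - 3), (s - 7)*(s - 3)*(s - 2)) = s - 3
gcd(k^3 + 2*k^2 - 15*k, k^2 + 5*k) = k^2 + 5*k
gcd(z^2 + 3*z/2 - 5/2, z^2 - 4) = 1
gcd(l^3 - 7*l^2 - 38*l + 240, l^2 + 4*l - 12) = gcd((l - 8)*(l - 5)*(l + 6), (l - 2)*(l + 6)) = l + 6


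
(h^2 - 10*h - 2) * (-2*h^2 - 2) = -2*h^4 + 20*h^3 + 2*h^2 + 20*h + 4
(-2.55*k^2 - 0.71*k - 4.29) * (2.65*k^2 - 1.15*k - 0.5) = -6.7575*k^4 + 1.051*k^3 - 9.277*k^2 + 5.2885*k + 2.145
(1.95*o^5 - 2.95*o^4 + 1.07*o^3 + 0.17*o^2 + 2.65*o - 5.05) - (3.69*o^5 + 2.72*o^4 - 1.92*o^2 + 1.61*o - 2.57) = -1.74*o^5 - 5.67*o^4 + 1.07*o^3 + 2.09*o^2 + 1.04*o - 2.48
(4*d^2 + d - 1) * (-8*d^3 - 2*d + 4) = -32*d^5 - 8*d^4 + 14*d^2 + 6*d - 4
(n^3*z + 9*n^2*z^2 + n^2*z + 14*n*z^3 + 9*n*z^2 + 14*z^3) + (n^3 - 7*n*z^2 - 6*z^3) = n^3*z + n^3 + 9*n^2*z^2 + n^2*z + 14*n*z^3 + 2*n*z^2 + 8*z^3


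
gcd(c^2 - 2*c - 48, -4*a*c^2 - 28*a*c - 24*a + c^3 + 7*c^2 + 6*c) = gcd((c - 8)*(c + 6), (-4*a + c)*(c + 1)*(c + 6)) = c + 6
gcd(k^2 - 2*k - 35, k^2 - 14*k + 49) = k - 7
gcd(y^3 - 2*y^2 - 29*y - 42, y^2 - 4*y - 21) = y^2 - 4*y - 21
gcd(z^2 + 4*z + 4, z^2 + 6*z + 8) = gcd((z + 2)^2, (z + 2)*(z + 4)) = z + 2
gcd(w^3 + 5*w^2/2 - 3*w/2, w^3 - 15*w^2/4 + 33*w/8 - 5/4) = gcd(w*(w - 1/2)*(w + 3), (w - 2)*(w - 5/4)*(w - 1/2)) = w - 1/2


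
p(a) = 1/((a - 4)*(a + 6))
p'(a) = -1/((a - 4)*(a + 6)^2) - 1/((a - 4)^2*(a + 6)) = 2*(-a - 1)/(a^4 + 4*a^3 - 44*a^2 - 96*a + 576)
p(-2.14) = -0.04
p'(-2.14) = 0.00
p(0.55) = -0.04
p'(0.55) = -0.01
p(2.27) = -0.07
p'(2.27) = -0.03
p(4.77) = 0.12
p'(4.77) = -0.17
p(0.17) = -0.04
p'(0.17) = -0.00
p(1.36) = -0.05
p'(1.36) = -0.01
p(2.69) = -0.09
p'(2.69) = -0.06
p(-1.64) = -0.04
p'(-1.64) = 0.00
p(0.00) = -0.04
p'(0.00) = 0.00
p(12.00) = 0.01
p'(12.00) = 0.00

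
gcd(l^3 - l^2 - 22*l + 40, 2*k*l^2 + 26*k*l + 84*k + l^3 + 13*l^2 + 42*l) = 1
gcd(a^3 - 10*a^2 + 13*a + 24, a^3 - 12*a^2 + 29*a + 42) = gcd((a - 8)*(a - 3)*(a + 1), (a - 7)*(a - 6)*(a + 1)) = a + 1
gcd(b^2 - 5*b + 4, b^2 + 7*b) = 1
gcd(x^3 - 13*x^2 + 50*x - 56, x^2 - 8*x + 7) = x - 7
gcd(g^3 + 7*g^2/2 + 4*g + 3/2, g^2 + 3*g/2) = g + 3/2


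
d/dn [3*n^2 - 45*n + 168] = 6*n - 45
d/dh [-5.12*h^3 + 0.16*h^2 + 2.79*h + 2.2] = -15.36*h^2 + 0.32*h + 2.79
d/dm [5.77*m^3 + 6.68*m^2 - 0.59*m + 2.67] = 17.31*m^2 + 13.36*m - 0.59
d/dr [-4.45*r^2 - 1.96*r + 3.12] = -8.9*r - 1.96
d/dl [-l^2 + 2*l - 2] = 2 - 2*l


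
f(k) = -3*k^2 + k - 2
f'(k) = 1 - 6*k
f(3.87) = -43.06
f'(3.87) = -22.22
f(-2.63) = -25.38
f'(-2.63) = 16.78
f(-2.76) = -27.61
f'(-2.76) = 17.56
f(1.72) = -9.16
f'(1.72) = -9.32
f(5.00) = -72.00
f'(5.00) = -29.00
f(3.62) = -37.69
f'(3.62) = -20.72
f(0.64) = -2.59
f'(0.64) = -2.84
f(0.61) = -2.51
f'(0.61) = -2.66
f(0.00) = -2.00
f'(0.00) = 1.00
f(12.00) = -422.00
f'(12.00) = -71.00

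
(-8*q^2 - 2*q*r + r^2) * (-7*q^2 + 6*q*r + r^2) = 56*q^4 - 34*q^3*r - 27*q^2*r^2 + 4*q*r^3 + r^4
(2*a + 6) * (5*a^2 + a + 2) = 10*a^3 + 32*a^2 + 10*a + 12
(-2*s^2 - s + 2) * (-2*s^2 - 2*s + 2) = 4*s^4 + 6*s^3 - 6*s^2 - 6*s + 4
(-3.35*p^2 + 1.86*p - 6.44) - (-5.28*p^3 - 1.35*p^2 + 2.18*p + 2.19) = 5.28*p^3 - 2.0*p^2 - 0.32*p - 8.63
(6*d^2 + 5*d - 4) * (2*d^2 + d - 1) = 12*d^4 + 16*d^3 - 9*d^2 - 9*d + 4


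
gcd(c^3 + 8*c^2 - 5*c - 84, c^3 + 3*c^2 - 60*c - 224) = c^2 + 11*c + 28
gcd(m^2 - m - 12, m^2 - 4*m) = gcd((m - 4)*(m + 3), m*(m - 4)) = m - 4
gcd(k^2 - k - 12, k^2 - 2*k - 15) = k + 3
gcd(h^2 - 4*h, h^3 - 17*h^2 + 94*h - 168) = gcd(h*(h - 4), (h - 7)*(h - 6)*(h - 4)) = h - 4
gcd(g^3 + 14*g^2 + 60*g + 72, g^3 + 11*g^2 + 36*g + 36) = g^2 + 8*g + 12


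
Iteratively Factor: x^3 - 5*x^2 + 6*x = (x - 2)*(x^2 - 3*x) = (x - 3)*(x - 2)*(x)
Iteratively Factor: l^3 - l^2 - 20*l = (l)*(l^2 - l - 20) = l*(l + 4)*(l - 5)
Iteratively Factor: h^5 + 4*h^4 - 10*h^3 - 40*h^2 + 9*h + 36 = (h + 4)*(h^4 - 10*h^2 + 9) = (h + 3)*(h + 4)*(h^3 - 3*h^2 - h + 3) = (h - 1)*(h + 3)*(h + 4)*(h^2 - 2*h - 3) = (h - 3)*(h - 1)*(h + 3)*(h + 4)*(h + 1)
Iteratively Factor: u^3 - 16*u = (u + 4)*(u^2 - 4*u) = (u - 4)*(u + 4)*(u)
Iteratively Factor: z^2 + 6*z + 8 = (z + 2)*(z + 4)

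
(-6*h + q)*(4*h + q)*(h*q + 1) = -24*h^3*q - 2*h^2*q^2 - 24*h^2 + h*q^3 - 2*h*q + q^2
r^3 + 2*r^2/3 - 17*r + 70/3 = (r - 7/3)*(r - 2)*(r + 5)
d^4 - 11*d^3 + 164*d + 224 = (d - 8)*(d - 7)*(d + 2)^2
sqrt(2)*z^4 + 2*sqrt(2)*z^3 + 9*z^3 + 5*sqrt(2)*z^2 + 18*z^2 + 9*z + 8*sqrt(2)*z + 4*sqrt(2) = (z + 1)^2*(z + 4*sqrt(2))*(sqrt(2)*z + 1)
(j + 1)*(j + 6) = j^2 + 7*j + 6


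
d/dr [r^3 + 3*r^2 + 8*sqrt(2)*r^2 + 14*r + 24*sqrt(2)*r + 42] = 3*r^2 + 6*r + 16*sqrt(2)*r + 14 + 24*sqrt(2)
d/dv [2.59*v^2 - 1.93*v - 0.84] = 5.18*v - 1.93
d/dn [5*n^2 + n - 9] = 10*n + 1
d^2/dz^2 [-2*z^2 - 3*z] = -4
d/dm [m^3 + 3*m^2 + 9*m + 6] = 3*m^2 + 6*m + 9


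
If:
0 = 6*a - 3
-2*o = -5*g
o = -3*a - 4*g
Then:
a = 1/2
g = -3/13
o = -15/26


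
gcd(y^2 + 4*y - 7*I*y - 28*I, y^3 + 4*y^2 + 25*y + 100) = y + 4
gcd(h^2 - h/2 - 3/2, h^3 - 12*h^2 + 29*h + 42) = h + 1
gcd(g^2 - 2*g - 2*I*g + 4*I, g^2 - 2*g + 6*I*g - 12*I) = g - 2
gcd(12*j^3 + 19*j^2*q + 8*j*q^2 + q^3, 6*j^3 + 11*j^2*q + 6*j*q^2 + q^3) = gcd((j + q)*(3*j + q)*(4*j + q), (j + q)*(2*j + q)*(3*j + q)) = 3*j^2 + 4*j*q + q^2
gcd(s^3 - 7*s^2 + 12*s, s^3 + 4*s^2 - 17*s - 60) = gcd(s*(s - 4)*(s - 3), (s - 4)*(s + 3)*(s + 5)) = s - 4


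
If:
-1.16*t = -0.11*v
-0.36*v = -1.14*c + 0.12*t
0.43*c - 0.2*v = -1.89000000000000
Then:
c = 10.28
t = 2.99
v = 31.54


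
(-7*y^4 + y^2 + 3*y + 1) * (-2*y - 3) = 14*y^5 + 21*y^4 - 2*y^3 - 9*y^2 - 11*y - 3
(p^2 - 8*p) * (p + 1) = p^3 - 7*p^2 - 8*p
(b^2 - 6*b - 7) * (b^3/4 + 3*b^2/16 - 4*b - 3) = b^5/4 - 21*b^4/16 - 55*b^3/8 + 315*b^2/16 + 46*b + 21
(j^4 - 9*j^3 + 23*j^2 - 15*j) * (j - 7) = j^5 - 16*j^4 + 86*j^3 - 176*j^2 + 105*j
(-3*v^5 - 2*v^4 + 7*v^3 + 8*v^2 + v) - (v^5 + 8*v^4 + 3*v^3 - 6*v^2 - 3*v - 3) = -4*v^5 - 10*v^4 + 4*v^3 + 14*v^2 + 4*v + 3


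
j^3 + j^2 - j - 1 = (j - 1)*(j + 1)^2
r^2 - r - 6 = (r - 3)*(r + 2)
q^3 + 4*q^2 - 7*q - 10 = (q - 2)*(q + 1)*(q + 5)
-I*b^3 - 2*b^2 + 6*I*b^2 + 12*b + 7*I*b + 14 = (b - 7)*(b - 2*I)*(-I*b - I)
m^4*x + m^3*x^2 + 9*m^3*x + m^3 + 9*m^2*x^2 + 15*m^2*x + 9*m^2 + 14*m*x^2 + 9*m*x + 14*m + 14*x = (m + 2)*(m + 7)*(m + x)*(m*x + 1)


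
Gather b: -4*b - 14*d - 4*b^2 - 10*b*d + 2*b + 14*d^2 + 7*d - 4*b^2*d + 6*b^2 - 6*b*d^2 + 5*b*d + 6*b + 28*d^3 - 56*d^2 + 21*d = b^2*(2 - 4*d) + b*(-6*d^2 - 5*d + 4) + 28*d^3 - 42*d^2 + 14*d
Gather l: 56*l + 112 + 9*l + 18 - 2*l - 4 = 63*l + 126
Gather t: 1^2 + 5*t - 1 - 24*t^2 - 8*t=-24*t^2 - 3*t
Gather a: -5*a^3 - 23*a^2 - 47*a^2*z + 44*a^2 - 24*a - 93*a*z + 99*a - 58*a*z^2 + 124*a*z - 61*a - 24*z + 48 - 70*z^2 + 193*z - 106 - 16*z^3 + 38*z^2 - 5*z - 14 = -5*a^3 + a^2*(21 - 47*z) + a*(-58*z^2 + 31*z + 14) - 16*z^3 - 32*z^2 + 164*z - 72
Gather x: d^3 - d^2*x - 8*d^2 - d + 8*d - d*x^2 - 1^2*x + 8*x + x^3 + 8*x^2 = d^3 - 8*d^2 + 7*d + x^3 + x^2*(8 - d) + x*(7 - d^2)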